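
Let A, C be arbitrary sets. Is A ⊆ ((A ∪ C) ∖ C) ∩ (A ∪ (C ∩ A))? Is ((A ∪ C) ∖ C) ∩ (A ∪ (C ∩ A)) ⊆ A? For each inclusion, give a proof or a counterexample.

Only the reverse inclusion holds.

Forward inclusion. This inclusion fails. Take A = {1}, C = {1}; then 1 ∈ A but 1 ∉ ((A ∪ C) ∖ C) ∩ (A ∪ (C ∩ A)).

Reverse inclusion. Let x ∈ ((A ∪ C) ∖ C) ∩ (A ∪ (C ∩ A)). Then x ∈ A and x ∉ C, from which x ∈ A.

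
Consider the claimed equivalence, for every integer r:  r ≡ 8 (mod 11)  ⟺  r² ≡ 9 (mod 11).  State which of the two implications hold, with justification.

Not equivalent: only (⇒) holds.

(⇒) Suppose r ≡ 8 (mod 11). Write r = 11j + 8. Then (11j + 8)² = 121j² + 176j + 64 = 11(11j² + 16j + 5) + 9, so r² ≡ 9 (mod 11).

(⇐) This fails: take r = 3. Then 3² = 9 ≡ 9 (mod 11), yet 3 ≡ 3 (mod 11), not 8.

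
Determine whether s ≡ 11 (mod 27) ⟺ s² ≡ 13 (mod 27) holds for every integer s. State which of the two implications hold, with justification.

Only the forward implication holds.

(→) Suppose s ≡ 11 (mod 27). Write s = 27j + 11. Then (27j + 11)² = 729j² + 594j + 121 = 27(27j² + 22j + 4) + 13, so s² ≡ 13 (mod 27).

(←) This fails: take s = 16. Then 16² = 256 ≡ 13 (mod 27), yet 16 ≡ 16 (mod 27), not 11.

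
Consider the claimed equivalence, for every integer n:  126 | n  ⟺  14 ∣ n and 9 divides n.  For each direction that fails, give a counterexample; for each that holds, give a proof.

(⟹) If 126 ∣ n, write n = 126q. Since 126 = 9·14, n = 14·(9q), so 14 ∣ n; and since 126 = 14·9, n = 9·(14q), so 9 ∣ n.

(⟸) Suppose 14 ∣ n and 9 ∣ n. Any common multiple of 14 and 9 is a multiple of their lcm; here gcd(14, 9) = 1, so lcm(14, 9) = 14·9 = 126, so 126 ∣ n.

Both implications hold.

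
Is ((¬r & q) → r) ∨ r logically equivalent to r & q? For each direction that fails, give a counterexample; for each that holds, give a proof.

Forward direction. This fails. Under q = F, r = F, the left side is true but the right side is false.

Converse. Assume the antecedent. If q is true, the antecedent forces (q = T, r = T), and ((¬r & q) → r) ∨ r holds there. If q is false, the antecedent cannot hold. Either way ((¬r & q) → r) ∨ r holds.

The forward direction fails; the converse holds.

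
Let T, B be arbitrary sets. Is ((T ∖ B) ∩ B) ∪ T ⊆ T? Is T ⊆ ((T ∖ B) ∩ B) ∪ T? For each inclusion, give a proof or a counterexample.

Reverse inclusion. Let x ∈ T. Then either x ∈ T and x ∉ B; or x ∈ T ∩ B. In each case x ∈ ((T ∖ B) ∩ B) ∪ T, so T ⊆ ((T ∖ B) ∩ B) ∪ T.

Forward inclusion. Let x ∈ ((T ∖ B) ∩ B) ∪ T. Then either x ∈ T and x ∉ B; or x ∈ T ∩ B. In each case x ∈ T, so ((T ∖ B) ∩ B) ∪ T ⊆ T.

Both inclusions hold.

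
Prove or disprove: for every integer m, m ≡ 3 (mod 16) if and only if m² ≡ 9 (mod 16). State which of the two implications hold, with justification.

(⇒) holds; (⇐) fails.

(→) Suppose m ≡ 3 (mod 16). Write m = 16j + 3. Then (16j + 3)² = 256j² + 96j + 9 = 16(16j² + 6j) + 9, so m² ≡ 9 (mod 16).

(←) This fails: take m = 5. Then 5² = 25 ≡ 9 (mod 16), yet 5 ≡ 5 (mod 16), not 3.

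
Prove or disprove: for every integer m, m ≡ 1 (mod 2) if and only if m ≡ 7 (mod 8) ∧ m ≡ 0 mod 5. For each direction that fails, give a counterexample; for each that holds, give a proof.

(⇐) If m ≡ 7 (mod 8) and m ≡ 0 (mod 5), then by the Chinese remainder theorem m ≡ 15 (mod 40). Since 15 ≡ 1 (mod 2) and 2 ∣ 40, we get m ≡ 1 (mod 2).

(⇒) This fails: m = 1 gives 1 ≡ 1 (mod 2) but 1 ≡ 1 (mod 8), so the conjunction on the right does not hold.

Only the reverse direction holds.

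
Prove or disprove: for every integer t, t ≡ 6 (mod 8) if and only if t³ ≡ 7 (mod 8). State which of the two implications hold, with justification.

(⇒) This fails: take t = 6. Then 6 ≡ 6 (mod 8), but 6³ = 216 ≡ 0 (mod 8), not 7.

(⇐) This fails: take t = 7. Then 7³ = 343 ≡ 7 (mod 8), yet 7 ≡ 7 (mod 8), not 6.

(⇒) fails and (⇐) fails.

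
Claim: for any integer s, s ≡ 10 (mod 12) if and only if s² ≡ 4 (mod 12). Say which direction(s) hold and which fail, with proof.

Not equivalent: only (⇒) holds.

[⇐] This fails: take s = 2. Then 2² = 4 ≡ 4 (mod 12), yet 2 ≡ 2 (mod 12), not 10.

[⇒] Suppose s ≡ 10 (mod 12). Write s = 12j + 10. Then (12j + 10)² = 144j² + 240j + 100 = 12(12j² + 20j + 8) + 4, so s² ≡ 4 (mod 12).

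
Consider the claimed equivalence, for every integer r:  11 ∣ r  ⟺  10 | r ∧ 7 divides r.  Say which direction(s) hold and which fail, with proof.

Both directions fail.

Forward direction. This fails: take r = 11. Certainly 11 ∣ 11, but 10 ∤ 11.

Converse. This fails: take r = 70. Both 10 ∣ 70 and 7 ∣ 70, yet 70 is not a multiple of 11 (since 70 = 6·11 + 4), so 11 ∤ 70.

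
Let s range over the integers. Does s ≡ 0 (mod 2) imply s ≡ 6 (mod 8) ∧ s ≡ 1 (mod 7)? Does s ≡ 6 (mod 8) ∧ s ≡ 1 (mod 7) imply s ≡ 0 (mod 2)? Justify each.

Only the reverse direction holds.

[⇒] This fails: s = 0 gives 0 ≡ 0 (mod 2) but 0 ≡ 0 (mod 8), so the conjunction on the right does not hold.

[⇐] Conversely, if s ≡ 6 (mod 8) and s ≡ 1 (mod 7), then by the Chinese remainder theorem s ≡ 22 (mod 56). Since 22 ≡ 0 (mod 2) and 2 ∣ 56, we get s ≡ 0 (mod 2).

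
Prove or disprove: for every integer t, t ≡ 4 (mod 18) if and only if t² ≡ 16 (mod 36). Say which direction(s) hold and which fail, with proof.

Not equivalent: only (⇒) holds.

(⟹) Suppose t ≡ 4 (mod 18). Working modulo 36, t ∈ {4, 22}; for each such r, r² ≡ 16 (mod 36).

(⟸) This fails: take t = 14. Then 14² = 196 ≡ 16 (mod 36), yet 14 ≡ 14 (mod 18), not 4.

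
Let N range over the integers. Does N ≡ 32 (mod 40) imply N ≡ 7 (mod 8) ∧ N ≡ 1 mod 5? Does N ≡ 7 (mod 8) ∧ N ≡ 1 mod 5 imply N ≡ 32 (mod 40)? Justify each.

Forward direction. This fails: N = 32 gives 32 ≡ 32 (mod 40) but 32 ≡ 0 (mod 8), so the conjunction on the right does not hold.

Converse. This fails: N = 31 satisfies both congruences on the right (31 ≡ 7 mod 8 and 31 ≡ 1 mod 5) yet 31 ≡ 31 (mod 40), not 32.

Neither direction holds.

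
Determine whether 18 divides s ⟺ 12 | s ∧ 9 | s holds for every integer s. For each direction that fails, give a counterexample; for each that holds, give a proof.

Not equivalent: only (⇐) holds.

(→) This fails: take s = 18. Certainly 18 ∣ 18, but 12 ∤ 18.

(←) Suppose 12 ∣ s and 9 ∣ s. Any common multiple of 12 and 9 is a multiple of their lcm; here lcm(12, 9) = 12·9/gcd(12, 9) = 108/3 = 36, so 36 ∣ s. Since 18 ∣ 36, it follows that 18 ∣ s.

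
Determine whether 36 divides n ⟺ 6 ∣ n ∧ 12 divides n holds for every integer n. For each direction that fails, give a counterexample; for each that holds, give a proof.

(⇐) This fails: take n = 12. Both 6 ∣ 12 and 12 ∣ 12, yet 12 is not a multiple of 36 (since 12 = 0·36 + 12), so 36 ∤ 12.

(⇒) If 36 ∣ n, write n = 36q. Since 36 = 6·6, n = 6·(6q), so 6 ∣ n; and since 36 = 3·12, n = 12·(3q), so 12 ∣ n.

Only the forward implication holds.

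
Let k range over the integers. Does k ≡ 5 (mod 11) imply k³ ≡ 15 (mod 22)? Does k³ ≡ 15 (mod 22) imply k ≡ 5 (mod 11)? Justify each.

Not equivalent: only (⇐) holds.

(⟹) This fails: take k = 16. Then 16 ≡ 5 (mod 11), but 16³ = 4096 ≡ 4 (mod 22), not 15.

(⟸) Conversely, the residues r modulo 22 with r³ ≡ 15 (mod 22) are exactly {5}, and each is ≡ 5 (mod 11).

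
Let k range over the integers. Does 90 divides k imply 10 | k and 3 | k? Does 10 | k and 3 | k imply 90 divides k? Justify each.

(⟹) If 90 ∣ k, write k = 90q. Since 90 = 9·10, k = 10·(9q), so 10 ∣ k; and since 90 = 30·3, k = 3·(30q), so 3 ∣ k.

(⟸) This fails: take k = 30. Both 10 ∣ 30 and 3 ∣ 30, yet 30 is not a multiple of 90 (since 30 = 0·90 + 30), so 90 ∤ 30.

Only the forward direction holds.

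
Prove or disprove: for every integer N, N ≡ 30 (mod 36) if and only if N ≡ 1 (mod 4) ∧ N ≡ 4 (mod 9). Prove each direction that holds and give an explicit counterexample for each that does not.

Neither direction holds.

(⇒) This fails: N = 30 gives 30 ≡ 30 (mod 36) but 30 ≡ 2 (mod 4), so the conjunction on the right does not hold.

(⇐) This fails: N = 13 satisfies both congruences on the right (13 ≡ 1 mod 4 and 13 ≡ 4 mod 9) yet 13 ≡ 13 (mod 36), not 30.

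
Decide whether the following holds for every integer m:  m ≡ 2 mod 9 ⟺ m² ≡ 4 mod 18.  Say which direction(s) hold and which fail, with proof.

Neither implication holds.

Forward direction. This fails: take m = 11. Then 11 ≡ 2 (mod 9), but 11² = 121 ≡ 13 (mod 18), not 4.

Converse. This fails: take m = 16. Then 16² = 256 ≡ 4 (mod 18), yet 16 ≡ 7 (mod 9), not 2.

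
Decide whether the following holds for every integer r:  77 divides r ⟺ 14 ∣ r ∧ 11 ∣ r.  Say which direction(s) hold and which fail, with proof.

(⇒) fails; (⇐) holds.

(⟹) This fails: take r = 77. Certainly 77 ∣ 77, but 14 ∤ 77.

(⟸) Suppose 14 ∣ r and 11 ∣ r. Any common multiple of 14 and 11 is a multiple of their lcm; here gcd(14, 11) = 1, so lcm(14, 11) = 14·11 = 154, so 154 ∣ r. Since 77 ∣ 154, it follows that 77 ∣ r.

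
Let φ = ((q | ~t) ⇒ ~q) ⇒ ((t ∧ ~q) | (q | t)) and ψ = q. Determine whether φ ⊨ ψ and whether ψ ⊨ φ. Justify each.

Forward direction. This fails. Under t = T, q = F, the left side is true but the right side is false.

Converse. Assume the antecedent. If t is true, the consequent reduces to true regardless of the other variables. If t is false, the antecedent forces (t = F, q = T), and the consequent holds there. Either way the consequent holds.

Only the converse holds.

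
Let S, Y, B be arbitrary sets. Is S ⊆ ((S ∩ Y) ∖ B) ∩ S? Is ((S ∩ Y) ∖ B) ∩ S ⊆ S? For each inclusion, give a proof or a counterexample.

Forward inclusion. This inclusion fails. Take S = {1}, Y = ∅, B = ∅; then 1 ∈ S but 1 ∉ ((S ∩ Y) ∖ B) ∩ S.

Reverse inclusion. Let x ∈ ((S ∩ Y) ∖ B) ∩ S. Then x ∈ S ∩ Y and x ∉ B, from which x ∈ S.

Only the reverse inclusion holds.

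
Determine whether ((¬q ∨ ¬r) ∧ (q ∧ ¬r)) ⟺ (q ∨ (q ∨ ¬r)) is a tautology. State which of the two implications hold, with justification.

The forward direction holds; the converse fails.

(⟸) This fails. Under q = F, r = F, the left side is false but the right side is true.

(⟹) Assume the antecedent. If q is true, q ∨ (q ∨ ¬r) reduces to true regardless of the other variables. If q is false, the antecedent cannot hold. Either way q ∨ (q ∨ ¬r) holds.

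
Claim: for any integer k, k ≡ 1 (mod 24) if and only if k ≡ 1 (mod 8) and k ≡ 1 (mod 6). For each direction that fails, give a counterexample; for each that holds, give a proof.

(⟹) Suppose k ≡ 1 (mod 24); write k = 24j + 1. Since 8 ∣ 24, reducing mod 8 gives k ≡ 1 (mod 8); since 6 ∣ 24, reducing mod 6 gives k ≡ 1 (mod 6).

(⟸) Conversely, if k ≡ 1 (mod 8) and k ≡ 1 (mod 6), then by the Chinese remainder theorem k ≡ 1 (mod 24). This is exactly k ≡ 1 (mod 24).

Equivalent; both directions hold.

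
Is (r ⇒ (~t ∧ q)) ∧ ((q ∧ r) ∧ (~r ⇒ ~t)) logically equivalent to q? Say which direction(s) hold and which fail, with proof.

Not equivalent: only (⇒) holds.

(⟹) Assume the antecedent. If q is true, q reduces to true regardless of the other variables. If q is false, the antecedent cannot hold. Either way q holds.

(⟸) This fails. Under q = T, t = F, r = F, the left side is false but the right side is true.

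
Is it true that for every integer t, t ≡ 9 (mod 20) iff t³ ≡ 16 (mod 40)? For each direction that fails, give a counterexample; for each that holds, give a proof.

(⇒) This fails: take t = 9. Then 9 ≡ 9 (mod 20), but 9³ = 729 ≡ 9 (mod 40), not 16.

(⇐) This fails: take t = 6. Then 6³ = 216 ≡ 16 (mod 40), yet 6 ≡ 6 (mod 20), not 9.

(⇒) fails and (⇐) fails.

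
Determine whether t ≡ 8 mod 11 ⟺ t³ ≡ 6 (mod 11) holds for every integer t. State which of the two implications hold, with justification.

Both directions hold; the statement is true.

(⟹) Suppose t ≡ 8 mod 11. Write t = 11j + 8. Then (11j + 8)³ = 1331j³ + 2904j² + 2112j + 512 = 11(121j³ + 264j² + 192j + 46) + 6, so t³ ≡ 6 (mod 11).

(⟸) For the converse, argue contrapositively. If t ≢ 8 (mod 11), then t is congruent to one of 0, 1, 2, 3, 4, 5, 6, 7, 9, 10 modulo 11, and these give t³ ≡ 0, 1, 8, 5, 9, 4, 7, 2, 3, 10 respectively — never 6.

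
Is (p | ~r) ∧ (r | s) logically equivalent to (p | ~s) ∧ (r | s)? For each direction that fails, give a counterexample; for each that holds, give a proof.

Neither direction holds.

(⇒) This fails. Under r = F, s = T, p = F, the left side is true but the right side is false.

(⇐) This fails. Under r = T, s = F, p = F, the left side is false but the right side is true.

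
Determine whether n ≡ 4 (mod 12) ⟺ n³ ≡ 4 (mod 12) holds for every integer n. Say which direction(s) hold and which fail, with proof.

Only the forward implication holds.

(⟹) Suppose n ≡ 4 (mod 12). Write n = 12j + 4. Then (12j + 4)³ = 1728j³ + 1728j² + 576j + 64 = 12(144j³ + 144j² + 48j + 5) + 4, so n³ ≡ 4 (mod 12).

(⟸) This fails: take n = 10. Then 10³ = 1000 ≡ 4 (mod 12), yet 10 ≡ 10 (mod 12), not 4.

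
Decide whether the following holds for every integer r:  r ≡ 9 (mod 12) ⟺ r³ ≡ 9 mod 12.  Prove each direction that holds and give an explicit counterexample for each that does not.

(→) Suppose r ≡ 9 (mod 12). Write r = 12j + 9. Then (12j + 9)³ = 1728j³ + 3888j² + 2916j + 729 = 12(144j³ + 324j² + 243j + 60) + 9, so r³ ≡ 9 (mod 12).

(←) Conversely, suppose r³ ≡ 9 (mod 12). The only residue r in {0, …, 11} with r³ ≡ 9 (mod 12) is r = 9, so r ≡ 9 (mod 12).

The biconditional holds.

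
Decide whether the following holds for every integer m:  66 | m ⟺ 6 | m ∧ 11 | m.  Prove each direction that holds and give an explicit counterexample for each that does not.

[⇒] If 66 ∣ m, write m = 66q. Since 66 = 11·6, m = 6·(11q), so 6 ∣ m; and since 66 = 6·11, m = 11·(6q), so 11 ∣ m.

[⇐] Suppose 6 ∣ m and 11 ∣ m. Any common multiple of 6 and 11 is a multiple of their lcm; here gcd(6, 11) = 1, so lcm(6, 11) = 6·11 = 66, so 66 ∣ m.

Both directions hold.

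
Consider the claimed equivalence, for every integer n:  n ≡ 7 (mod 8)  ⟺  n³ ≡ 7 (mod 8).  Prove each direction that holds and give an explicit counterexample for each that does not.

Both directions hold.

(⟹) Suppose n ≡ 7 (mod 8). Write n = 8j + 7. Then (8j + 7)³ = 512j³ + 1344j² + 1176j + 343 = 8(64j³ + 168j² + 147j + 42) + 7, so n³ ≡ 7 (mod 8).

(⟸) Conversely, suppose n³ ≡ 7 (mod 8). The only residue r in {0, …, 7} with r³ ≡ 7 (mod 8) is r = 7, so n ≡ 7 (mod 8).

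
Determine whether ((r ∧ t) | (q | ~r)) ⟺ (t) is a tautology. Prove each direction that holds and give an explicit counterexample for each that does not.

(⇒) fails; (⇐) holds.

[⇒] This fails. Under q = F, t = F, r = F, the left side is true but the right side is false.

[⇐] Assume the antecedent. If q is true, (r ∧ t) | (q | ~r) reduces to true regardless of the other variables. If q is false, the antecedent forces (q = F, t = T, r = F) or (q = F, t = T, r = T), and (r ∧ t) | (q | ~r) holds there. Either way (r ∧ t) | (q | ~r) holds.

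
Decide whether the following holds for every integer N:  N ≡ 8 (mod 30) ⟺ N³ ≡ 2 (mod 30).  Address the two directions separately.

(⟹) Suppose N ≡ 8 (mod 30). Write N = 30j + 8. Then (30j + 8)³ = 27000j³ + 21600j² + 5760j + 512 = 30(900j³ + 720j² + 192j + 17) + 2, so N³ ≡ 2 (mod 30).

(⟸) Conversely, suppose N³ ≡ 2 (mod 30). The only residue r in {0, …, 29} with r³ ≡ 2 (mod 30) is r = 8, so N ≡ 8 (mod 30).

The biconditional holds.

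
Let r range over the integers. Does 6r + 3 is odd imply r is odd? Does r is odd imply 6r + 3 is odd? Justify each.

(⇒) This fails: take r = 0. Then 6r + 3 = 3, which is odd, yet r = 0 is even, not odd.

(⇐) Suppose r is odd. Since 6 is even, 6r is even for every r, so 6r + 3 has the same parity as 3, which is odd. Hence 6r + 3 is odd.

Only the converse holds.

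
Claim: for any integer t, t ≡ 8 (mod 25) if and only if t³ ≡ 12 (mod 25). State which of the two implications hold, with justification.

Both directions hold; the statement is true.

[⇒] Suppose t ≡ 8 (mod 25). Write t = 25j + 8. Then (25j + 8)³ = 15625j³ + 15000j² + 4800j + 512 = 25(625j³ + 600j² + 192j + 20) + 12, so t³ ≡ 12 (mod 25).

[⇐] Conversely, suppose t³ ≡ 12 (mod 25). The only residue r in {0, …, 24} with r³ ≡ 12 (mod 25) is r = 8, so t ≡ 8 (mod 25).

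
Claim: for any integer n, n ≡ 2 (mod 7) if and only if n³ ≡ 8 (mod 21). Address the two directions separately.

(⇒) This fails: take n = 9. Then 9 ≡ 2 (mod 7), but 9³ = 729 ≡ 15 (mod 21), not 8.

(⇐) This fails: take n = 8. Then 8³ = 512 ≡ 8 (mod 21), yet 8 ≡ 1 (mod 7), not 2.

(⇒) fails and (⇐) fails.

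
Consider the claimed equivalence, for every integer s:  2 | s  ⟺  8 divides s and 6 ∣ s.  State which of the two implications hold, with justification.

Forward direction. This fails: take s = 2. Certainly 2 ∣ 2, but 8 ∤ 2.

Converse. Suppose 8 ∣ s and 6 ∣ s. Any common multiple of 8 and 6 is a multiple of their lcm; here lcm(8, 6) = 8·6/gcd(8, 6) = 48/2 = 24, so 24 ∣ s. Since 2 ∣ 24, it follows that 2 ∣ s.

Only the reverse direction holds.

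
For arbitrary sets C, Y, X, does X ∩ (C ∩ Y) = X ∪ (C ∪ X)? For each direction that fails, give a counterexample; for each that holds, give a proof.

Forward inclusion. Let x ∈ X ∩ (C ∩ Y). Then x ∈ C ∩ Y ∩ X, from which x ∈ X ∪ (C ∪ X).

Reverse inclusion. This inclusion fails. Take C = {1}, Y = ∅, X = ∅; then 1 ∈ X ∪ (C ∪ X) but 1 ∉ X ∩ (C ∩ Y).

(⊆) holds; (⊇) fails.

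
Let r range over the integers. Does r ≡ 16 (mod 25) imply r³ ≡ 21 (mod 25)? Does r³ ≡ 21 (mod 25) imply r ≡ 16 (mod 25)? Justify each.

Forward direction. Suppose r ≡ 16 (mod 25). Write r = 25j + 16. Then (25j + 16)³ = 15625j³ + 30000j² + 19200j + 4096 = 25(625j³ + 1200j² + 768j + 163) + 21, so r³ ≡ 21 (mod 25).

Converse. Suppose r³ ≡ 21 (mod 25). The only residue r in {0, …, 24} with r³ ≡ 21 (mod 25) is r = 16, so r ≡ 16 (mod 25).

The biconditional holds.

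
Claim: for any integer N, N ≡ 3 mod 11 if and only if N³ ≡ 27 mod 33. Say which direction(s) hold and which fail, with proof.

The forward direction fails; the converse holds.

Forward direction. This fails: take N = 14. Then 14 ≡ 3 (mod 11), but 14³ = 2744 ≡ 5 (mod 33), not 27.

Converse. The residues r modulo 33 with r³ ≡ 27 (mod 33) are exactly {3}, and each is ≡ 3 (mod 11).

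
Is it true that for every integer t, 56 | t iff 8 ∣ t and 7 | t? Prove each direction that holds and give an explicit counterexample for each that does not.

Forward direction. If 56 ∣ t, write t = 56q. Since 56 = 7·8, t = 8·(7q), so 8 ∣ t; and since 56 = 8·7, t = 7·(8q), so 7 ∣ t.

Converse. Suppose 8 ∣ t and 7 ∣ t. Any common multiple of 8 and 7 is a multiple of their lcm; here gcd(8, 7) = 1, so lcm(8, 7) = 8·7 = 56, so 56 ∣ t.

Equivalent; both directions hold.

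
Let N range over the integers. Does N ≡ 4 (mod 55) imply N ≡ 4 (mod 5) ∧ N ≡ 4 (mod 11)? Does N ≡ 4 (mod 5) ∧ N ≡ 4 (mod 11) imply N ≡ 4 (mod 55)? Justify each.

(⟸) If N ≡ 4 (mod 5) and N ≡ 4 (mod 11), then by the Chinese remainder theorem N ≡ 4 (mod 55). This is exactly N ≡ 4 (mod 55).

(⟹) Suppose N ≡ 4 (mod 55); write N = 55j + 4. Since 5 ∣ 55, reducing mod 5 gives N ≡ 4 (mod 5); since 11 ∣ 55, reducing mod 11 gives N ≡ 4 (mod 11).

The biconditional holds.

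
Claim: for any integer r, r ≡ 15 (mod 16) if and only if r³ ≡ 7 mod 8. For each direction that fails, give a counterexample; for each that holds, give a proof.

(⇒) holds; (⇐) fails.

[⇐] This fails: take r = 7. Then 7³ = 343 ≡ 7 (mod 8), yet 7 ≡ 7 (mod 16), not 15.

[⇒] Suppose r ≡ 15 (mod 16). Then r³ ≡ 15³ = 3375 (mod 16), and since 8 ∣ 16, also r³ ≡ 7 (mod 8).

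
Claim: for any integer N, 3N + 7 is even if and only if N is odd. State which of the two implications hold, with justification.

(⟹) Suppose 3N + 7 is even. Since 3 is odd, 3N and N have the same parity, so 3N + 7 ≡ N + 7 (mod 2). As 7 is odd, 3N + 7 is even exactly when N is odd. Thus N is odd.

(⟸) Conversely, suppose N is odd; write N = 2j + 1. Then 3N + 7 = 3·(2j + 1) + 7 = 2·3j + 10, which is even.

The biconditional holds.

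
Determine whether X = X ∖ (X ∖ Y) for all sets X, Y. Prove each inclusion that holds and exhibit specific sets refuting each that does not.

(⊆) fails; (⊇) holds.

(⟹) This inclusion fails. Take X = {1}, Y = ∅; then 1 ∈ X but 1 ∉ X ∖ (X ∖ Y).

(⟸) Let x ∈ X ∖ (X ∖ Y). Then x ∈ X ∩ Y, from which x ∈ X.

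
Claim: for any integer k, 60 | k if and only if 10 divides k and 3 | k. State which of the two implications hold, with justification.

(⟹) If 60 ∣ k, write k = 60q. Since 60 = 6·10, k = 10·(6q), so 10 ∣ k; and since 60 = 20·3, k = 3·(20q), so 3 ∣ k.

(⟸) This fails: take k = 30. Both 10 ∣ 30 and 3 ∣ 30, yet 30 is not a multiple of 60 (since 30 = 0·60 + 30), so 60 ∤ 30.

Not equivalent: only (⇒) holds.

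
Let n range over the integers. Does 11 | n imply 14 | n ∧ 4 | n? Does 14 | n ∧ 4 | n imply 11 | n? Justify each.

(⇒) This fails: take n = 11. Certainly 11 ∣ 11, but 14 ∤ 11.

(⇐) This fails: take n = 28. Both 14 ∣ 28 and 4 ∣ 28, yet 28 is not a multiple of 11 (since 28 = 2·11 + 6), so 11 ∤ 28.

Both directions fail.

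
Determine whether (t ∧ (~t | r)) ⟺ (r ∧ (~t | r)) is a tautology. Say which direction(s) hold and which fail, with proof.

Only the forward direction holds.

[⇒] Assume the antecedent. If r is true, r ∧ (~t | r) reduces to true regardless of the other variables. If r is false, the antecedent cannot hold. Either way r ∧ (~t | r) holds.

[⇐] This fails. Under r = T, t = F, the left side is false but the right side is true.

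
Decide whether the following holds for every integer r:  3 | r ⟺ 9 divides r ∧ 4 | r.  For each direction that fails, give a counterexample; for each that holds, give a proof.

Forward direction. This fails: take r = 3. Certainly 3 ∣ 3, but 9 ∤ 3.

Converse. Suppose 9 ∣ r and 4 ∣ r. Any common multiple of 9 and 4 is a multiple of their lcm; here gcd(9, 4) = 1, so lcm(9, 4) = 9·4 = 36, so 36 ∣ r. Since 3 ∣ 36, it follows that 3 ∣ r.

(⇒) fails; (⇐) holds.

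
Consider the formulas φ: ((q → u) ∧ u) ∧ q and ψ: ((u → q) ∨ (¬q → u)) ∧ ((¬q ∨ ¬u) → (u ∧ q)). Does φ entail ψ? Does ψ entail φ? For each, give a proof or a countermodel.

Both implications hold.

(⇒) Assume the antecedent. If q is true, the antecedent forces (q = T, u = T), and the consequent holds there. If q is false, the antecedent cannot hold. Either way the consequent holds.

(⇐) Assume the antecedent. If q is true, the antecedent forces (q = T, u = T), and ((q → u) ∧ u) ∧ q holds there. If q is false, the antecedent cannot hold. Either way ((q → u) ∧ u) ∧ q holds.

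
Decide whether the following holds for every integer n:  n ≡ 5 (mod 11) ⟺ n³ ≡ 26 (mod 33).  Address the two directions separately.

(⇐) The residues r modulo 33 with r³ ≡ 26 (mod 33) are exactly {5}, and each is ≡ 5 (mod 11).

(⇒) This fails: take n = 16. Then 16 ≡ 5 (mod 11), but 16³ = 4096 ≡ 4 (mod 33), not 26.

Only the converse holds.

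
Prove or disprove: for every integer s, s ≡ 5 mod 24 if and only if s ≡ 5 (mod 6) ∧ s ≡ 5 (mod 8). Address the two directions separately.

Both implications hold.

(→) Suppose s ≡ 5 (mod 24); write s = 24j + 5. Since 6 ∣ 24, reducing mod 6 gives s ≡ 5 (mod 6); since 8 ∣ 24, reducing mod 8 gives s ≡ 5 (mod 8).

(←) Conversely, if s ≡ 5 (mod 6) and s ≡ 5 (mod 8), then by the Chinese remainder theorem s ≡ 5 (mod 24). This is exactly s ≡ 5 (mod 24).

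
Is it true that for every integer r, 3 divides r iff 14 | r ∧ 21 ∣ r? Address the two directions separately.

The forward direction fails; the converse holds.

(⟸) Suppose 14 ∣ r and 21 ∣ r. Any common multiple of 14 and 21 is a multiple of their lcm; here lcm(14, 21) = 14·21/gcd(14, 21) = 294/7 = 42, so 42 ∣ r. Since 3 ∣ 42, it follows that 3 ∣ r.

(⟹) This fails: take r = 3. Certainly 3 ∣ 3, but 14 ∤ 3.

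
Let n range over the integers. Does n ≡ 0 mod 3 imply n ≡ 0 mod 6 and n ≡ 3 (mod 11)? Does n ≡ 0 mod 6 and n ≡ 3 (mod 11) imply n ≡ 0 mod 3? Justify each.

Forward direction. This fails: n = 0 gives 0 ≡ 0 (mod 3) but 0 ≡ 0 (mod 11), so the conjunction on the right does not hold.

Converse. If n ≡ 0 (mod 6) and n ≡ 3 (mod 11), then by the Chinese remainder theorem n ≡ 36 (mod 66). Since 36 ≡ 0 (mod 3) and 3 ∣ 66, we get n ≡ 0 (mod 3).

Only the reverse direction holds.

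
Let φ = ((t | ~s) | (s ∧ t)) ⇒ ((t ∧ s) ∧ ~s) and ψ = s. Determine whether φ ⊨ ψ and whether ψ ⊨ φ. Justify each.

(⇒) holds; (⇐) fails.

[⇒] Assume the antecedent. If s is true, s reduces to true regardless of the other variables. If s is false, the antecedent cannot hold. Either way s holds.

[⇐] This fails. Under s = T, t = T, the left side is false but the right side is true.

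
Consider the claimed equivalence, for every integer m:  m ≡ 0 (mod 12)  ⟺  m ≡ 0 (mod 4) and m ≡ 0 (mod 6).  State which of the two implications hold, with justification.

[⇒] Suppose m ≡ 0 (mod 12); write m = 12j + 0. Since 4 ∣ 12, reducing mod 4 gives m ≡ 0 (mod 4); since 6 ∣ 12, reducing mod 6 gives m ≡ 0 (mod 6).

[⇐] Conversely, if m ≡ 0 (mod 4) and m ≡ 0 (mod 6), then by the Chinese remainder theorem m ≡ 0 (mod 12). This is exactly m ≡ 0 (mod 12).

Both directions hold; the statement is true.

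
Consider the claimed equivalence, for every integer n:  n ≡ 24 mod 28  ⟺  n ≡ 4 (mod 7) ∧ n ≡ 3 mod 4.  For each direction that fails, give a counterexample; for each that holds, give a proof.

Neither implication holds.

(⇒) This fails: n = 24 gives 24 ≡ 24 (mod 28) but 24 ≡ 3 (mod 7), so the conjunction on the right does not hold.

(⇐) This fails: n = 11 satisfies both congruences on the right (11 ≡ 4 mod 7 and 11 ≡ 3 mod 4) yet 11 ≡ 11 (mod 28), not 24.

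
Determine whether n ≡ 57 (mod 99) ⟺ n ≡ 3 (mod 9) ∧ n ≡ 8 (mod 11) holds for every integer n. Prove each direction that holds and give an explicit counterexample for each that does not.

Both directions fail.

Forward direction. This fails: n = 57 gives 57 ≡ 57 (mod 99) but 57 ≡ 2 (mod 11), so the conjunction on the right does not hold.

Converse. This fails: n = 30 satisfies both congruences on the right (30 ≡ 3 mod 9 and 30 ≡ 8 mod 11) yet 30 ≡ 30 (mod 99), not 57.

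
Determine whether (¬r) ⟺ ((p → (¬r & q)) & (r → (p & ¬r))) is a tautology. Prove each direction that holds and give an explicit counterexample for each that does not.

(⇒) This fails. Under r = F, p = T, q = F, the left side is true but the right side is false.

(⇐) Assume the antecedent. If r is true, the antecedent cannot hold. If r is false, ¬r reduces to true regardless of the other variables. Either way ¬r holds.

Only the reverse direction holds.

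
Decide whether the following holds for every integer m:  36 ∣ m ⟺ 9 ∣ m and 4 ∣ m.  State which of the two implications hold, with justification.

Both directions hold.

[⇒] If 36 ∣ m, write m = 36q. Since 36 = 4·9, m = 9·(4q), so 9 ∣ m; and since 36 = 9·4, m = 4·(9q), so 4 ∣ m.

[⇐] Suppose 9 ∣ m and 4 ∣ m. Any common multiple of 9 and 4 is a multiple of their lcm; here gcd(9, 4) = 1, so lcm(9, 4) = 9·4 = 36, so 36 ∣ m.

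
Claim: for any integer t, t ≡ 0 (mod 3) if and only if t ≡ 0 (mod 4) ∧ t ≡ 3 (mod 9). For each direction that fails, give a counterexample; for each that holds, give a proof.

(⇒) This fails: t = 0 gives 0 ≡ 0 (mod 3) but 0 ≡ 0 (mod 9), so the conjunction on the right does not hold.

(⇐) Conversely, if t ≡ 0 (mod 4) and t ≡ 3 (mod 9), then by the Chinese remainder theorem t ≡ 12 (mod 36). Since 12 ≡ 0 (mod 3) and 3 ∣ 36, we get t ≡ 0 (mod 3).

The forward direction fails; the converse holds.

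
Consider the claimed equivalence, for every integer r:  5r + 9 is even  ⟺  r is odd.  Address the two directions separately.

(⟹) Suppose 5r + 9 is even. Since 5 is odd, 5r and r have the same parity, so 5r + 9 ≡ r + 9 (mod 2). As 9 is odd, 5r + 9 is even exactly when r is odd. Thus r is odd.

(⟸) Conversely, suppose r is odd; write r = 2j + 1. Then 5r + 9 = 5·(2j + 1) + 9 = 2·5j + 14, which is even.

Both directions hold; the statement is true.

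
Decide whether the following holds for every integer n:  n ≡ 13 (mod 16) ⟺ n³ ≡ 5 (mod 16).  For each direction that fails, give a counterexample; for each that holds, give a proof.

The biconditional holds.

[⇒] Suppose n ≡ 13 (mod 16). Write n = 16j + 13. Then (16j + 13)³ = 4096j³ + 9984j² + 8112j + 2197 = 16(256j³ + 624j² + 507j + 137) + 5, so n³ ≡ 5 (mod 16).

[⇐] Conversely, suppose n³ ≡ 5 (mod 16). The only residue r in {0, …, 15} with r³ ≡ 5 (mod 16) is r = 13, so n ≡ 13 (mod 16).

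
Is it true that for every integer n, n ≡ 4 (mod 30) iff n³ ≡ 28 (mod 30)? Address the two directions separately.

(⇒) fails and (⇐) fails.

Forward direction. This fails: take n = 4. Then 4 ≡ 4 (mod 30), but 4³ = 64 ≡ 4 (mod 30), not 28.

Converse. This fails: take n = 22. Then 22³ = 10648 ≡ 28 (mod 30), yet 22 ≡ 22 (mod 30), not 4.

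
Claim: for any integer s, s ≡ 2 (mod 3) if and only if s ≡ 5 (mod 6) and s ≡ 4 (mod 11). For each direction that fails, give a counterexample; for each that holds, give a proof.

(→) This fails: s = 2 gives 2 ≡ 2 (mod 3) but 2 ≡ 2 (mod 6), so the conjunction on the right does not hold.

(←) Conversely, if s ≡ 5 (mod 6) and s ≡ 4 (mod 11), then by the Chinese remainder theorem s ≡ 59 (mod 66). Since 59 ≡ 2 (mod 3) and 3 ∣ 66, we get s ≡ 2 (mod 3).

The forward direction fails; the converse holds.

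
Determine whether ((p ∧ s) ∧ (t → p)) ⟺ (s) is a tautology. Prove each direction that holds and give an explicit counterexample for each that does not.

(⟸) This fails. Under p = F, s = T, t = F, the left side is false but the right side is true.

(⟹) Assume the antecedent. If p is true, the antecedent forces (p = T, s = T, t = F) or (p = T, s = T, t = T), and s holds there. If p is false, the antecedent cannot hold. Either way s holds.

Not equivalent: only (⇒) holds.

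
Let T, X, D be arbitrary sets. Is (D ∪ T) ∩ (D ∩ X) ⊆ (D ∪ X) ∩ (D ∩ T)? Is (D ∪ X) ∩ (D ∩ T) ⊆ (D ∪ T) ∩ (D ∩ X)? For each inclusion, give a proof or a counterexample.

(⊆) fails and (⊇) fails.

Forward inclusion. This inclusion fails. Take T = ∅, X = {1}, D = {1}; then 1 ∈ (D ∪ T) ∩ (D ∩ X) but 1 ∉ (D ∪ X) ∩ (D ∩ T).

Reverse inclusion. This inclusion fails. Take T = {1}, X = ∅, D = {1}; then 1 ∈ (D ∪ X) ∩ (D ∩ T) but 1 ∉ (D ∪ T) ∩ (D ∩ X).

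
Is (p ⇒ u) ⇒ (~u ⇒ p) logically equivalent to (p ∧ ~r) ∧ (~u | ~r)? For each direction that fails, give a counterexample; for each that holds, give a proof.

(⇒) fails; (⇐) holds.

[⇐] Assume the antecedent. If r is true, the antecedent cannot hold. If r is false, the antecedent forces (r = F, p = T, u = F) or (r = F, p = T, u = T), and (p ⇒ u) ⇒ (~u ⇒ p) holds there. Either way (p ⇒ u) ⇒ (~u ⇒ p) holds.

[⇒] This fails. Under r = T, p = T, u = F, the left side is true but the right side is false.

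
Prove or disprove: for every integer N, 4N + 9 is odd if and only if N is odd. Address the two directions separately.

Only the converse holds.

(→) This fails: take N = 6. Then 4N + 9 = 33, which is odd, yet N = 6 is even, not odd.

(←) Suppose N is odd. Since 4 is even, 4N is even for every N, so 4N + 9 has the same parity as 9, which is odd. Hence 4N + 9 is odd.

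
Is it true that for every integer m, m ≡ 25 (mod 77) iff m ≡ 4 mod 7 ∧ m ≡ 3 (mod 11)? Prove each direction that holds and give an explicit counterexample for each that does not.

Both directions hold.

(→) Suppose m ≡ 25 (mod 77); write m = 77j + 25. Since 7 ∣ 77, reducing mod 7 gives m ≡ 25 ≡ 4 (mod 7); since 11 ∣ 77, reducing mod 11 gives m ≡ 25 ≡ 3 (mod 11).

(←) Conversely, if m ≡ 4 (mod 7) and m ≡ 3 (mod 11), then by the Chinese remainder theorem m ≡ 25 (mod 77). This is exactly m ≡ 25 (mod 77).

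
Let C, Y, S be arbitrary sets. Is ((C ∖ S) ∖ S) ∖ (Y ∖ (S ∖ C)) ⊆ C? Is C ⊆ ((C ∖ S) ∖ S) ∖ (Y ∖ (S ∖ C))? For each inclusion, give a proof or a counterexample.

(⊆) holds; (⊇) fails.

(⊆) Let x ∈ ((C ∖ S) ∖ S) ∖ (Y ∖ (S ∖ C)). Then x ∈ C and x ∉ Y, S, from which x ∈ C.

(⊇) This inclusion fails. Take C = {1}, Y = {1}, S = ∅; then 1 ∈ C but 1 ∉ ((C ∖ S) ∖ S) ∖ (Y ∖ (S ∖ C)).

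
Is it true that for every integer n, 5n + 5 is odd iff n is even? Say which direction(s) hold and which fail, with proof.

(⇒) Suppose 5n + 5 is odd. Since 5 is odd, 5n and n have the same parity, so 5n + 5 ≡ n + 5 (mod 2). As 5 is odd, 5n + 5 is odd exactly when n is even. Thus n is even.

(⇐) Conversely, suppose n is even; write n = 2j. Then 5n + 5 = 5·(2j) + 5 = 2·5j + 5, which is odd.

Both directions hold; the statement is true.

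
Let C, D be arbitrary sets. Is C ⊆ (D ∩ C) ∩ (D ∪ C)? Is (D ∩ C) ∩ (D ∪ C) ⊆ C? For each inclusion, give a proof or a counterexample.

Only the reverse inclusion holds.

(⊆) This inclusion fails. Take C = {1}, D = ∅; then 1 ∈ C but 1 ∉ (D ∩ C) ∩ (D ∪ C).

(⊇) Let x ∈ (D ∩ C) ∩ (D ∪ C). Then x ∈ C ∩ D, from which x ∈ C.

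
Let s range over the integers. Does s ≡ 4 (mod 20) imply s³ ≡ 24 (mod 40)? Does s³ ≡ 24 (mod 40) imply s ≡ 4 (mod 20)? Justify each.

Only the forward implication holds.

[⇒] Suppose s ≡ 4 (mod 20). Working modulo 40, s ∈ {4, 24}; for each such r, r³ ≡ 24 (mod 40).

[⇐] This fails: take s = 14. Then 14³ = 2744 ≡ 24 (mod 40), yet 14 ≡ 14 (mod 20), not 4.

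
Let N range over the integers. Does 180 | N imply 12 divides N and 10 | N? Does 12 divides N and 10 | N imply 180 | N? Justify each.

(⇒) If 180 ∣ N, write N = 180q. Since 180 = 15·12, N = 12·(15q), so 12 ∣ N; and since 180 = 18·10, N = 10·(18q), so 10 ∣ N.

(⇐) This fails: take N = 60. Both 12 ∣ 60 and 10 ∣ 60, yet 60 is not a multiple of 180 (since 60 = 0·180 + 60), so 180 ∤ 60.

(⇒) holds; (⇐) fails.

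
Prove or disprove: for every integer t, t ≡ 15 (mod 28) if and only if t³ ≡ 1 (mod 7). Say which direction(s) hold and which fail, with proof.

The forward direction holds; the converse fails.

(⇒) Suppose t ≡ 15 (mod 28). Then t³ ≡ 15³ = 3375 (mod 28), and since 7 ∣ 28, also t³ ≡ 1 (mod 7).

(⇐) This fails: take t = 1. Then 1³ = 1 ≡ 1 (mod 7), yet 1 ≡ 1 (mod 28), not 15.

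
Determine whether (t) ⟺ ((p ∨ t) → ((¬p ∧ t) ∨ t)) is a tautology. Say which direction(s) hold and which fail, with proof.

Only the forward direction holds.

(→) Assume the antecedent. If t is true, (p ∨ t) → ((¬p ∧ t) ∨ t) reduces to true regardless of the other variables. If t is false, the antecedent cannot hold. Either way (p ∨ t) → ((¬p ∧ t) ∨ t) holds.

(←) This fails. Under t = F, p = F, the left side is false but the right side is true.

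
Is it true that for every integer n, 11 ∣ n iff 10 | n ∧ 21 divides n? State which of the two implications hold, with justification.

[⇒] This fails: take n = 11. Certainly 11 ∣ 11, but 10 ∤ 11.

[⇐] This fails: take n = 210. Both 10 ∣ 210 and 21 ∣ 210, yet 210 is not a multiple of 11 (since 210 = 19·11 + 1), so 11 ∤ 210.

(⇒) fails and (⇐) fails.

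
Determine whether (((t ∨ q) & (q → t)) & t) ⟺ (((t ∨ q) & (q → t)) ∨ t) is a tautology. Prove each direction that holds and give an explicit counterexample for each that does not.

Both implications hold.

Converse. Assume the antecedent. If t is true, ((t ∨ q) & (q → t)) & t reduces to true regardless of the other variables. If t is false, the antecedent cannot hold. Either way ((t ∨ q) & (q → t)) & t holds.

Forward direction. Assume the antecedent. If t is true, ((t ∨ q) & (q → t)) ∨ t reduces to true regardless of the other variables. If t is false, the antecedent cannot hold. Either way ((t ∨ q) & (q → t)) ∨ t holds.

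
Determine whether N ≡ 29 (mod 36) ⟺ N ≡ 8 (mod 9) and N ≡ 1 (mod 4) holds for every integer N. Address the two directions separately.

(⇒) fails and (⇐) fails.

(⟹) This fails: N = 29 gives 29 ≡ 29 (mod 36) but 29 ≡ 2 (mod 9), so the conjunction on the right does not hold.

(⟸) This fails: N = 17 satisfies both congruences on the right (17 ≡ 8 mod 9 and 17 ≡ 1 mod 4) yet 17 ≡ 17 (mod 36), not 29.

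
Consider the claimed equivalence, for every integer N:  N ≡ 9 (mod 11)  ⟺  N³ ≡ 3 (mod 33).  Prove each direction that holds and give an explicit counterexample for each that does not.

(⟹) This fails: take N = 20. Then 20 ≡ 9 (mod 11), but 20³ = 8000 ≡ 14 (mod 33), not 3.

(⟸) Conversely, the residues r modulo 33 with r³ ≡ 3 (mod 33) are exactly {9}, and each is ≡ 9 (mod 11).

The forward direction fails; the converse holds.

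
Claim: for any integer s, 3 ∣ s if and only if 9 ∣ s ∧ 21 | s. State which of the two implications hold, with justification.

Forward direction. This fails: take s = 3. Certainly 3 ∣ 3, but 9 ∤ 3.

Converse. Suppose 9 ∣ s and 21 ∣ s. Any common multiple of 9 and 21 is a multiple of their lcm; here lcm(9, 21) = 9·21/gcd(9, 21) = 189/3 = 63, so 63 ∣ s. Since 3 ∣ 63, it follows that 3 ∣ s.

The forward direction fails; the converse holds.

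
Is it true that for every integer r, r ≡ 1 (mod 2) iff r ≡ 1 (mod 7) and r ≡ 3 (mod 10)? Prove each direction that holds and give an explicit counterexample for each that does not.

(→) This fails: r = 1 gives 1 ≡ 1 (mod 2) but 1 ≡ 1 (mod 10), so the conjunction on the right does not hold.

(←) Conversely, if r ≡ 1 (mod 7) and r ≡ 3 (mod 10), then by the Chinese remainder theorem r ≡ 43 (mod 70). Since 43 ≡ 1 (mod 2) and 2 ∣ 70, we get r ≡ 1 (mod 2).

(⇒) fails; (⇐) holds.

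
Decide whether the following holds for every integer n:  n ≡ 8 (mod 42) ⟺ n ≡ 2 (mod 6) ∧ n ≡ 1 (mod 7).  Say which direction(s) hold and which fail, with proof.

[⇒] Suppose n ≡ 8 (mod 42); write n = 42j + 8. Since 6 ∣ 42, reducing mod 6 gives n ≡ 8 ≡ 2 (mod 6); since 7 ∣ 42, reducing mod 7 gives n ≡ 8 ≡ 1 (mod 7).

[⇐] Conversely, if n ≡ 2 (mod 6) and n ≡ 1 (mod 7), then by the Chinese remainder theorem n ≡ 8 (mod 42). This is exactly n ≡ 8 (mod 42).

Both implications hold.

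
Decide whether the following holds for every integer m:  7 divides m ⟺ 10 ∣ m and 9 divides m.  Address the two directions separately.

Neither implication holds.

Forward direction. This fails: take m = 7. Certainly 7 ∣ 7, but 10 ∤ 7.

Converse. This fails: take m = 90. Both 10 ∣ 90 and 9 ∣ 90, yet 90 is not a multiple of 7 (since 90 = 12·7 + 6), so 7 ∤ 90.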